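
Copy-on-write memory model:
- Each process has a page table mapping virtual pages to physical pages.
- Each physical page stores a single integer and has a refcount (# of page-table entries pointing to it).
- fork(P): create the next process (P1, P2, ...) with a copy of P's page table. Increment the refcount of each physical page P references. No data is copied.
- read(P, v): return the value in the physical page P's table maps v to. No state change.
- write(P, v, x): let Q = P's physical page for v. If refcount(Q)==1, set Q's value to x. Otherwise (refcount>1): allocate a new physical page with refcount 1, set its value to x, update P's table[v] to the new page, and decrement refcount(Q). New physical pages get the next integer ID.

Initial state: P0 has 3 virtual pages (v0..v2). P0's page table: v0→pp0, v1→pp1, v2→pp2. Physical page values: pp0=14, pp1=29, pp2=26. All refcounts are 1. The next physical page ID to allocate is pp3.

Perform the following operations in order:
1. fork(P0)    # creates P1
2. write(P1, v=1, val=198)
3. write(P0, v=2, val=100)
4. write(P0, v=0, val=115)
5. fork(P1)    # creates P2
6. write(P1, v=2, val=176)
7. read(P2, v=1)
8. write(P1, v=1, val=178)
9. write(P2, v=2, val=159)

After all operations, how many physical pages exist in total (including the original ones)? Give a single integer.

Answer: 8

Derivation:
Op 1: fork(P0) -> P1. 3 ppages; refcounts: pp0:2 pp1:2 pp2:2
Op 2: write(P1, v1, 198). refcount(pp1)=2>1 -> COPY to pp3. 4 ppages; refcounts: pp0:2 pp1:1 pp2:2 pp3:1
Op 3: write(P0, v2, 100). refcount(pp2)=2>1 -> COPY to pp4. 5 ppages; refcounts: pp0:2 pp1:1 pp2:1 pp3:1 pp4:1
Op 4: write(P0, v0, 115). refcount(pp0)=2>1 -> COPY to pp5. 6 ppages; refcounts: pp0:1 pp1:1 pp2:1 pp3:1 pp4:1 pp5:1
Op 5: fork(P1) -> P2. 6 ppages; refcounts: pp0:2 pp1:1 pp2:2 pp3:2 pp4:1 pp5:1
Op 6: write(P1, v2, 176). refcount(pp2)=2>1 -> COPY to pp6. 7 ppages; refcounts: pp0:2 pp1:1 pp2:1 pp3:2 pp4:1 pp5:1 pp6:1
Op 7: read(P2, v1) -> 198. No state change.
Op 8: write(P1, v1, 178). refcount(pp3)=2>1 -> COPY to pp7. 8 ppages; refcounts: pp0:2 pp1:1 pp2:1 pp3:1 pp4:1 pp5:1 pp6:1 pp7:1
Op 9: write(P2, v2, 159). refcount(pp2)=1 -> write in place. 8 ppages; refcounts: pp0:2 pp1:1 pp2:1 pp3:1 pp4:1 pp5:1 pp6:1 pp7:1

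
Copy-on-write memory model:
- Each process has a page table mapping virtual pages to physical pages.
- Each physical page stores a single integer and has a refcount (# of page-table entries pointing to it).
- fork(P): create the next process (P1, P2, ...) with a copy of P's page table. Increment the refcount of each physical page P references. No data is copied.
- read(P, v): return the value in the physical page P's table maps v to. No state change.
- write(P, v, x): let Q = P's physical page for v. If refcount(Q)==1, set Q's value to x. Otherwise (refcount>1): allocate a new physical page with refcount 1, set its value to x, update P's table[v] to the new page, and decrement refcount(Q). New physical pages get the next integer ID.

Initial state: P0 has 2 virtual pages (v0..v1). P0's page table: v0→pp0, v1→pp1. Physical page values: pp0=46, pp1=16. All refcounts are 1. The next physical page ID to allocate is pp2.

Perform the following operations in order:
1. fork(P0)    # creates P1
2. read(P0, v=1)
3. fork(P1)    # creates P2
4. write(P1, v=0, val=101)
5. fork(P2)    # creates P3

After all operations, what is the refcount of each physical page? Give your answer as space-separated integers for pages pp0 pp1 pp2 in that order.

Op 1: fork(P0) -> P1. 2 ppages; refcounts: pp0:2 pp1:2
Op 2: read(P0, v1) -> 16. No state change.
Op 3: fork(P1) -> P2. 2 ppages; refcounts: pp0:3 pp1:3
Op 4: write(P1, v0, 101). refcount(pp0)=3>1 -> COPY to pp2. 3 ppages; refcounts: pp0:2 pp1:3 pp2:1
Op 5: fork(P2) -> P3. 3 ppages; refcounts: pp0:3 pp1:4 pp2:1

Answer: 3 4 1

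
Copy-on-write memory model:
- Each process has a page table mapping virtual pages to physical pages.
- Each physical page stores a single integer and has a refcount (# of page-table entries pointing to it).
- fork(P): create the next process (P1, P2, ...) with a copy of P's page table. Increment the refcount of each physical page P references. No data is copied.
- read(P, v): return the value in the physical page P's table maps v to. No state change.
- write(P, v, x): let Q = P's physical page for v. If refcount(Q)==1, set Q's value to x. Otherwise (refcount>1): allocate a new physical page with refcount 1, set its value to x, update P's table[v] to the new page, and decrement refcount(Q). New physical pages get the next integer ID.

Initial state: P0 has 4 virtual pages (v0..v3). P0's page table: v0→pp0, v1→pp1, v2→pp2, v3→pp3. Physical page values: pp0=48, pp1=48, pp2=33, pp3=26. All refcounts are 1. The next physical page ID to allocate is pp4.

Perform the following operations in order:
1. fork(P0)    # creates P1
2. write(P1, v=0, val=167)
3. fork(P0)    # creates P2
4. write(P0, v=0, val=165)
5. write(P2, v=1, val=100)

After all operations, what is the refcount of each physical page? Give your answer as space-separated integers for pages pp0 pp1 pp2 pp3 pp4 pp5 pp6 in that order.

Answer: 1 2 3 3 1 1 1

Derivation:
Op 1: fork(P0) -> P1. 4 ppages; refcounts: pp0:2 pp1:2 pp2:2 pp3:2
Op 2: write(P1, v0, 167). refcount(pp0)=2>1 -> COPY to pp4. 5 ppages; refcounts: pp0:1 pp1:2 pp2:2 pp3:2 pp4:1
Op 3: fork(P0) -> P2. 5 ppages; refcounts: pp0:2 pp1:3 pp2:3 pp3:3 pp4:1
Op 4: write(P0, v0, 165). refcount(pp0)=2>1 -> COPY to pp5. 6 ppages; refcounts: pp0:1 pp1:3 pp2:3 pp3:3 pp4:1 pp5:1
Op 5: write(P2, v1, 100). refcount(pp1)=3>1 -> COPY to pp6. 7 ppages; refcounts: pp0:1 pp1:2 pp2:3 pp3:3 pp4:1 pp5:1 pp6:1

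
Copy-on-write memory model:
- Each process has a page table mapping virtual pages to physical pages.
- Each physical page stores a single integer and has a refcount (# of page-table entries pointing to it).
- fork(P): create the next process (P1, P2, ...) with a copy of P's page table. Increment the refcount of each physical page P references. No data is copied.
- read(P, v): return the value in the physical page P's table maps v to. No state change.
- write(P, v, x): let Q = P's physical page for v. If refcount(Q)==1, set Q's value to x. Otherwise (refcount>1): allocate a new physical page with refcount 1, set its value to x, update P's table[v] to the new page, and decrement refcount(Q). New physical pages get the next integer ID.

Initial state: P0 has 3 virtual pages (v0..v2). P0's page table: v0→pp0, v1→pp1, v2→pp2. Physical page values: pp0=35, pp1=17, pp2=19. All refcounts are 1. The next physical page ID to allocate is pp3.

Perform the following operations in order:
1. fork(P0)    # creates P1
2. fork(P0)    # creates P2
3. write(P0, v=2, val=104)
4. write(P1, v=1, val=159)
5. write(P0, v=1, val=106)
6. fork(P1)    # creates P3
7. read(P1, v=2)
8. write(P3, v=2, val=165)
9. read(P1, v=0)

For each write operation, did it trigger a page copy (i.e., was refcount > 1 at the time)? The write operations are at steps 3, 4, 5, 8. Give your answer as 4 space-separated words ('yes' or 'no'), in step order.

Op 1: fork(P0) -> P1. 3 ppages; refcounts: pp0:2 pp1:2 pp2:2
Op 2: fork(P0) -> P2. 3 ppages; refcounts: pp0:3 pp1:3 pp2:3
Op 3: write(P0, v2, 104). refcount(pp2)=3>1 -> COPY to pp3. 4 ppages; refcounts: pp0:3 pp1:3 pp2:2 pp3:1
Op 4: write(P1, v1, 159). refcount(pp1)=3>1 -> COPY to pp4. 5 ppages; refcounts: pp0:3 pp1:2 pp2:2 pp3:1 pp4:1
Op 5: write(P0, v1, 106). refcount(pp1)=2>1 -> COPY to pp5. 6 ppages; refcounts: pp0:3 pp1:1 pp2:2 pp3:1 pp4:1 pp5:1
Op 6: fork(P1) -> P3. 6 ppages; refcounts: pp0:4 pp1:1 pp2:3 pp3:1 pp4:2 pp5:1
Op 7: read(P1, v2) -> 19. No state change.
Op 8: write(P3, v2, 165). refcount(pp2)=3>1 -> COPY to pp6. 7 ppages; refcounts: pp0:4 pp1:1 pp2:2 pp3:1 pp4:2 pp5:1 pp6:1
Op 9: read(P1, v0) -> 35. No state change.

yes yes yes yes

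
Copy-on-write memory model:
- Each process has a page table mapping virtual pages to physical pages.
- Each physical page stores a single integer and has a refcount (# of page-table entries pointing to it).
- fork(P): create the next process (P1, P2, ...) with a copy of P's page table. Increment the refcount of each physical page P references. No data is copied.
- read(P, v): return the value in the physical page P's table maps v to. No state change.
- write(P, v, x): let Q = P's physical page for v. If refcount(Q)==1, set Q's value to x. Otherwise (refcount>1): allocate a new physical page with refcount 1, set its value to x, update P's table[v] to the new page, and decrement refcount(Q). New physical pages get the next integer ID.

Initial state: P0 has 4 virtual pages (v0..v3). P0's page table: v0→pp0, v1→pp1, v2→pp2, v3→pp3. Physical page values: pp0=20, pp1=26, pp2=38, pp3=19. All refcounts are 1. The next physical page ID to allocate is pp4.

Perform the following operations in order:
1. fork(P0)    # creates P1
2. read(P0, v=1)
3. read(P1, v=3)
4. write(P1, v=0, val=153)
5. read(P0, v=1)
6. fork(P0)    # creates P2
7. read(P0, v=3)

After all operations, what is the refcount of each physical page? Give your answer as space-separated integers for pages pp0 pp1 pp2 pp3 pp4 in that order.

Answer: 2 3 3 3 1

Derivation:
Op 1: fork(P0) -> P1. 4 ppages; refcounts: pp0:2 pp1:2 pp2:2 pp3:2
Op 2: read(P0, v1) -> 26. No state change.
Op 3: read(P1, v3) -> 19. No state change.
Op 4: write(P1, v0, 153). refcount(pp0)=2>1 -> COPY to pp4. 5 ppages; refcounts: pp0:1 pp1:2 pp2:2 pp3:2 pp4:1
Op 5: read(P0, v1) -> 26. No state change.
Op 6: fork(P0) -> P2. 5 ppages; refcounts: pp0:2 pp1:3 pp2:3 pp3:3 pp4:1
Op 7: read(P0, v3) -> 19. No state change.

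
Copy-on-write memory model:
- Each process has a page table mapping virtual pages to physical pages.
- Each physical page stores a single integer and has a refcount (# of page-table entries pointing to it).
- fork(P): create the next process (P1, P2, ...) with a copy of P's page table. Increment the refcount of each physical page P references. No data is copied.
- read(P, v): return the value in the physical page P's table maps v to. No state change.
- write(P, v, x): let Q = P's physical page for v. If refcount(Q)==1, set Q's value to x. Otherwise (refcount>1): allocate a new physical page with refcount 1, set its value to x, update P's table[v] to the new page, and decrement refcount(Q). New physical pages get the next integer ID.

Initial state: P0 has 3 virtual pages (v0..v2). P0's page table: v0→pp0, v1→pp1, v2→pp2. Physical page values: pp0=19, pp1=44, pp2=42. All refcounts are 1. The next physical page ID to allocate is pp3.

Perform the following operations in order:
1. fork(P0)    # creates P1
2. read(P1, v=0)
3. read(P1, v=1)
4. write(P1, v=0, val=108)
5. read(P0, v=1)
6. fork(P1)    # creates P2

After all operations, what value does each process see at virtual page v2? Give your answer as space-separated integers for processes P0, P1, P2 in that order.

Answer: 42 42 42

Derivation:
Op 1: fork(P0) -> P1. 3 ppages; refcounts: pp0:2 pp1:2 pp2:2
Op 2: read(P1, v0) -> 19. No state change.
Op 3: read(P1, v1) -> 44. No state change.
Op 4: write(P1, v0, 108). refcount(pp0)=2>1 -> COPY to pp3. 4 ppages; refcounts: pp0:1 pp1:2 pp2:2 pp3:1
Op 5: read(P0, v1) -> 44. No state change.
Op 6: fork(P1) -> P2. 4 ppages; refcounts: pp0:1 pp1:3 pp2:3 pp3:2
P0: v2 -> pp2 = 42
P1: v2 -> pp2 = 42
P2: v2 -> pp2 = 42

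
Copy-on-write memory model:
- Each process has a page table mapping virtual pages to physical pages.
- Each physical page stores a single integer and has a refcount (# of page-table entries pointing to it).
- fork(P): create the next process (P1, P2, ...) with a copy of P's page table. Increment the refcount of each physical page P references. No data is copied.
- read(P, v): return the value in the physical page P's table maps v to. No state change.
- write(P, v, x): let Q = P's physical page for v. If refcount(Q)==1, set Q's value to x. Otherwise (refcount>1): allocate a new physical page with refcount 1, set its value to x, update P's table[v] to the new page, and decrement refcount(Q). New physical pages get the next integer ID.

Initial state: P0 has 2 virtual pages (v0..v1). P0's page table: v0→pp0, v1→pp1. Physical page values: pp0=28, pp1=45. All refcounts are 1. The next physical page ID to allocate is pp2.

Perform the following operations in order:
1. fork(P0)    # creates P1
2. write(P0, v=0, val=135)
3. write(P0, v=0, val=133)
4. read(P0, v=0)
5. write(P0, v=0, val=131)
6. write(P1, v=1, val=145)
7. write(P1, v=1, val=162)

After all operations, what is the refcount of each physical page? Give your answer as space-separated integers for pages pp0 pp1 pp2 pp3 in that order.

Answer: 1 1 1 1

Derivation:
Op 1: fork(P0) -> P1. 2 ppages; refcounts: pp0:2 pp1:2
Op 2: write(P0, v0, 135). refcount(pp0)=2>1 -> COPY to pp2. 3 ppages; refcounts: pp0:1 pp1:2 pp2:1
Op 3: write(P0, v0, 133). refcount(pp2)=1 -> write in place. 3 ppages; refcounts: pp0:1 pp1:2 pp2:1
Op 4: read(P0, v0) -> 133. No state change.
Op 5: write(P0, v0, 131). refcount(pp2)=1 -> write in place. 3 ppages; refcounts: pp0:1 pp1:2 pp2:1
Op 6: write(P1, v1, 145). refcount(pp1)=2>1 -> COPY to pp3. 4 ppages; refcounts: pp0:1 pp1:1 pp2:1 pp3:1
Op 7: write(P1, v1, 162). refcount(pp3)=1 -> write in place. 4 ppages; refcounts: pp0:1 pp1:1 pp2:1 pp3:1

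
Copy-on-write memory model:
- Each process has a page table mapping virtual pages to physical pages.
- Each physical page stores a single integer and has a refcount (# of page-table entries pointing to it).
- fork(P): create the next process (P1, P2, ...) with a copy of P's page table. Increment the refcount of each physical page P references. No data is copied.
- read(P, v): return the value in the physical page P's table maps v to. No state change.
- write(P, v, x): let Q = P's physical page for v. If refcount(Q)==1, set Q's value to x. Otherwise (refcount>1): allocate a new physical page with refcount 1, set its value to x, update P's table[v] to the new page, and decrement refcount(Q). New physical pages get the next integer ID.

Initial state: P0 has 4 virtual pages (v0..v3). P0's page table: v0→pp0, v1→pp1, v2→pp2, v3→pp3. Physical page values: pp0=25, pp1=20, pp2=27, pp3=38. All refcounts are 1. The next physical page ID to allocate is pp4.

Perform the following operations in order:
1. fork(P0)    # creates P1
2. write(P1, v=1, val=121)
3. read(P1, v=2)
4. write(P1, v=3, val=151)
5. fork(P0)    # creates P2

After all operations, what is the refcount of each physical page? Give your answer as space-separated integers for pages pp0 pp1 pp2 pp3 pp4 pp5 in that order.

Op 1: fork(P0) -> P1. 4 ppages; refcounts: pp0:2 pp1:2 pp2:2 pp3:2
Op 2: write(P1, v1, 121). refcount(pp1)=2>1 -> COPY to pp4. 5 ppages; refcounts: pp0:2 pp1:1 pp2:2 pp3:2 pp4:1
Op 3: read(P1, v2) -> 27. No state change.
Op 4: write(P1, v3, 151). refcount(pp3)=2>1 -> COPY to pp5. 6 ppages; refcounts: pp0:2 pp1:1 pp2:2 pp3:1 pp4:1 pp5:1
Op 5: fork(P0) -> P2. 6 ppages; refcounts: pp0:3 pp1:2 pp2:3 pp3:2 pp4:1 pp5:1

Answer: 3 2 3 2 1 1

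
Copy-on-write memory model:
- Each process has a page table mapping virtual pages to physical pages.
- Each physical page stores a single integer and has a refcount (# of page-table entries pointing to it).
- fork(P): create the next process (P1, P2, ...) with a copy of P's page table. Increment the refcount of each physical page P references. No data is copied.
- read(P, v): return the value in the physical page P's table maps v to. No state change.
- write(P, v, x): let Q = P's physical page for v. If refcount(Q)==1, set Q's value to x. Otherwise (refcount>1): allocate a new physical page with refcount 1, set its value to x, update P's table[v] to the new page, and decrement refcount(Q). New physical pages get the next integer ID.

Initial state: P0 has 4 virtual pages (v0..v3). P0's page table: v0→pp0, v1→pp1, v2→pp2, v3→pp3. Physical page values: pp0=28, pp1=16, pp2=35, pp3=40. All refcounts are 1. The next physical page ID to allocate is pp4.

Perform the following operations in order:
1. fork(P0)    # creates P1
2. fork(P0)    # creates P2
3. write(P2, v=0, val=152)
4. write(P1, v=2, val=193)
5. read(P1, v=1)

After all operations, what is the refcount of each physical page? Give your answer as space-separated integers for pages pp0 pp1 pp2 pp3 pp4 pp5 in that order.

Answer: 2 3 2 3 1 1

Derivation:
Op 1: fork(P0) -> P1. 4 ppages; refcounts: pp0:2 pp1:2 pp2:2 pp3:2
Op 2: fork(P0) -> P2. 4 ppages; refcounts: pp0:3 pp1:3 pp2:3 pp3:3
Op 3: write(P2, v0, 152). refcount(pp0)=3>1 -> COPY to pp4. 5 ppages; refcounts: pp0:2 pp1:3 pp2:3 pp3:3 pp4:1
Op 4: write(P1, v2, 193). refcount(pp2)=3>1 -> COPY to pp5. 6 ppages; refcounts: pp0:2 pp1:3 pp2:2 pp3:3 pp4:1 pp5:1
Op 5: read(P1, v1) -> 16. No state change.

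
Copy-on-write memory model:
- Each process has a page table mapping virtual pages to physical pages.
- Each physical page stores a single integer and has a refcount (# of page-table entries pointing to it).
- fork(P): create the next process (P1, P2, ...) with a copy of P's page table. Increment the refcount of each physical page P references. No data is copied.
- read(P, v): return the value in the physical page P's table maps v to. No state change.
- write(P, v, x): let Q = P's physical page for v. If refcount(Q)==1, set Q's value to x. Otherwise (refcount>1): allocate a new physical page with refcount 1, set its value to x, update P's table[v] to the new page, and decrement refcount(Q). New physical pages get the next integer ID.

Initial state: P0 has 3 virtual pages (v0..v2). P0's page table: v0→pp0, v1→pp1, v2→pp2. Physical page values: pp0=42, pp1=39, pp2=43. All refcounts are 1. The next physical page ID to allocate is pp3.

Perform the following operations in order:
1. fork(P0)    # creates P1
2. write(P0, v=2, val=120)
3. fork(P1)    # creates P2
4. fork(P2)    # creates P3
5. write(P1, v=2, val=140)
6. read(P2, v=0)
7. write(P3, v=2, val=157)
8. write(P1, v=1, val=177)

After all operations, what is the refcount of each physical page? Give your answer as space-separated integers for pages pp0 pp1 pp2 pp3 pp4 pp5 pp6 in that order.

Answer: 4 3 1 1 1 1 1

Derivation:
Op 1: fork(P0) -> P1. 3 ppages; refcounts: pp0:2 pp1:2 pp2:2
Op 2: write(P0, v2, 120). refcount(pp2)=2>1 -> COPY to pp3. 4 ppages; refcounts: pp0:2 pp1:2 pp2:1 pp3:1
Op 3: fork(P1) -> P2. 4 ppages; refcounts: pp0:3 pp1:3 pp2:2 pp3:1
Op 4: fork(P2) -> P3. 4 ppages; refcounts: pp0:4 pp1:4 pp2:3 pp3:1
Op 5: write(P1, v2, 140). refcount(pp2)=3>1 -> COPY to pp4. 5 ppages; refcounts: pp0:4 pp1:4 pp2:2 pp3:1 pp4:1
Op 6: read(P2, v0) -> 42. No state change.
Op 7: write(P3, v2, 157). refcount(pp2)=2>1 -> COPY to pp5. 6 ppages; refcounts: pp0:4 pp1:4 pp2:1 pp3:1 pp4:1 pp5:1
Op 8: write(P1, v1, 177). refcount(pp1)=4>1 -> COPY to pp6. 7 ppages; refcounts: pp0:4 pp1:3 pp2:1 pp3:1 pp4:1 pp5:1 pp6:1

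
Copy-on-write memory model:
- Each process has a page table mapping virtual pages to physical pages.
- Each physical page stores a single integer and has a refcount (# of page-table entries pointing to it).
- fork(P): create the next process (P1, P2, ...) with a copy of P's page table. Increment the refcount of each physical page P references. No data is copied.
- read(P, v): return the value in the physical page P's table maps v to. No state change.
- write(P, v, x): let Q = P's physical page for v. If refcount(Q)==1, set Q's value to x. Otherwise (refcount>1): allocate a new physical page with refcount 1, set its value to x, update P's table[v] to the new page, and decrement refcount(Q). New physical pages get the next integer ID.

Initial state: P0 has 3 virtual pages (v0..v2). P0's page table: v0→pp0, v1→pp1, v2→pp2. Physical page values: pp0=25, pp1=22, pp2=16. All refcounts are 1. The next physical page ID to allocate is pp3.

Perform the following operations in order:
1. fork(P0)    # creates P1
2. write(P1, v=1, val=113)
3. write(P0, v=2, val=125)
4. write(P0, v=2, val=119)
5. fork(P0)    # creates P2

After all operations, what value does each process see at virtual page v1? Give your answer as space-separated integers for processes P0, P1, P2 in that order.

Op 1: fork(P0) -> P1. 3 ppages; refcounts: pp0:2 pp1:2 pp2:2
Op 2: write(P1, v1, 113). refcount(pp1)=2>1 -> COPY to pp3. 4 ppages; refcounts: pp0:2 pp1:1 pp2:2 pp3:1
Op 3: write(P0, v2, 125). refcount(pp2)=2>1 -> COPY to pp4. 5 ppages; refcounts: pp0:2 pp1:1 pp2:1 pp3:1 pp4:1
Op 4: write(P0, v2, 119). refcount(pp4)=1 -> write in place. 5 ppages; refcounts: pp0:2 pp1:1 pp2:1 pp3:1 pp4:1
Op 5: fork(P0) -> P2. 5 ppages; refcounts: pp0:3 pp1:2 pp2:1 pp3:1 pp4:2
P0: v1 -> pp1 = 22
P1: v1 -> pp3 = 113
P2: v1 -> pp1 = 22

Answer: 22 113 22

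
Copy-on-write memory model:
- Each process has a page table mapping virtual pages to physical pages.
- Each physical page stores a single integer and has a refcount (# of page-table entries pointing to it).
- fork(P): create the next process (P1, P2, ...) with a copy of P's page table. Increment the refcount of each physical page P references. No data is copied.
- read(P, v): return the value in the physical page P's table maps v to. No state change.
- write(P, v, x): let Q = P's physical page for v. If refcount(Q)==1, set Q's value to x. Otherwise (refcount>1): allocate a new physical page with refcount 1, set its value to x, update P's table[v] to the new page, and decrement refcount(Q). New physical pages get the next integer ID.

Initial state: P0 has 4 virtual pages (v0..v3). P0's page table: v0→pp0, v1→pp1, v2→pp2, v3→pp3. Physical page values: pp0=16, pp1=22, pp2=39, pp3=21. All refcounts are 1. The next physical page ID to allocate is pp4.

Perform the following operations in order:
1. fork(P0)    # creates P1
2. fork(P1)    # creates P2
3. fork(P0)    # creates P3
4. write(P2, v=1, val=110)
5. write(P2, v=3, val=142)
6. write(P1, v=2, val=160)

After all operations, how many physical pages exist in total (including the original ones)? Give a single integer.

Answer: 7

Derivation:
Op 1: fork(P0) -> P1. 4 ppages; refcounts: pp0:2 pp1:2 pp2:2 pp3:2
Op 2: fork(P1) -> P2. 4 ppages; refcounts: pp0:3 pp1:3 pp2:3 pp3:3
Op 3: fork(P0) -> P3. 4 ppages; refcounts: pp0:4 pp1:4 pp2:4 pp3:4
Op 4: write(P2, v1, 110). refcount(pp1)=4>1 -> COPY to pp4. 5 ppages; refcounts: pp0:4 pp1:3 pp2:4 pp3:4 pp4:1
Op 5: write(P2, v3, 142). refcount(pp3)=4>1 -> COPY to pp5. 6 ppages; refcounts: pp0:4 pp1:3 pp2:4 pp3:3 pp4:1 pp5:1
Op 6: write(P1, v2, 160). refcount(pp2)=4>1 -> COPY to pp6. 7 ppages; refcounts: pp0:4 pp1:3 pp2:3 pp3:3 pp4:1 pp5:1 pp6:1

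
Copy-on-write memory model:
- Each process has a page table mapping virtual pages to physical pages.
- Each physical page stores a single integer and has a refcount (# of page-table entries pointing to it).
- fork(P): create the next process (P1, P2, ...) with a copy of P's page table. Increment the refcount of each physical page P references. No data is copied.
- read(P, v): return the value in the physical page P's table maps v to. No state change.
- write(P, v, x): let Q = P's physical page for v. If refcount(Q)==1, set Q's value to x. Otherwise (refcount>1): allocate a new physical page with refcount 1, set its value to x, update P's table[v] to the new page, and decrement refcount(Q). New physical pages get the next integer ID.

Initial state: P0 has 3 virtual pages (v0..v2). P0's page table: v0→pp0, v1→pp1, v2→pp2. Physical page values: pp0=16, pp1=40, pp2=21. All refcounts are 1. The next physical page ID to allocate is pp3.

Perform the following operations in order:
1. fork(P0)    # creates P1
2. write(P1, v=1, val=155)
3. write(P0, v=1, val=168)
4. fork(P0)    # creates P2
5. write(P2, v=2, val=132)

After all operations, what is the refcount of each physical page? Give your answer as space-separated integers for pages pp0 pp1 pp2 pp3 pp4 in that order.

Answer: 3 2 2 1 1

Derivation:
Op 1: fork(P0) -> P1. 3 ppages; refcounts: pp0:2 pp1:2 pp2:2
Op 2: write(P1, v1, 155). refcount(pp1)=2>1 -> COPY to pp3. 4 ppages; refcounts: pp0:2 pp1:1 pp2:2 pp3:1
Op 3: write(P0, v1, 168). refcount(pp1)=1 -> write in place. 4 ppages; refcounts: pp0:2 pp1:1 pp2:2 pp3:1
Op 4: fork(P0) -> P2. 4 ppages; refcounts: pp0:3 pp1:2 pp2:3 pp3:1
Op 5: write(P2, v2, 132). refcount(pp2)=3>1 -> COPY to pp4. 5 ppages; refcounts: pp0:3 pp1:2 pp2:2 pp3:1 pp4:1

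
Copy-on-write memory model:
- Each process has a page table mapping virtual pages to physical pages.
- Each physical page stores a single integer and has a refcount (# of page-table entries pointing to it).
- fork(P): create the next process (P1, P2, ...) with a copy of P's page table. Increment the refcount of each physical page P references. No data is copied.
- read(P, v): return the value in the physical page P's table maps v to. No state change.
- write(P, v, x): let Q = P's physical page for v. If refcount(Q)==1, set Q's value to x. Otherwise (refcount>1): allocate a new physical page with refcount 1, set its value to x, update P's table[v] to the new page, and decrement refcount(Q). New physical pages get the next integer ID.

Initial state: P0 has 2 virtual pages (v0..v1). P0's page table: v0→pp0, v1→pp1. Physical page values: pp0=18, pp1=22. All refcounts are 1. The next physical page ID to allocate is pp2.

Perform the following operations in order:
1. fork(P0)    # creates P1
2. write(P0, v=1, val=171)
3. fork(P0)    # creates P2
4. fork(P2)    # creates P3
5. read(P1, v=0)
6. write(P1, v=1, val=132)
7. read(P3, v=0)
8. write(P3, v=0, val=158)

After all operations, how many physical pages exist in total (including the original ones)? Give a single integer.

Op 1: fork(P0) -> P1. 2 ppages; refcounts: pp0:2 pp1:2
Op 2: write(P0, v1, 171). refcount(pp1)=2>1 -> COPY to pp2. 3 ppages; refcounts: pp0:2 pp1:1 pp2:1
Op 3: fork(P0) -> P2. 3 ppages; refcounts: pp0:3 pp1:1 pp2:2
Op 4: fork(P2) -> P3. 3 ppages; refcounts: pp0:4 pp1:1 pp2:3
Op 5: read(P1, v0) -> 18. No state change.
Op 6: write(P1, v1, 132). refcount(pp1)=1 -> write in place. 3 ppages; refcounts: pp0:4 pp1:1 pp2:3
Op 7: read(P3, v0) -> 18. No state change.
Op 8: write(P3, v0, 158). refcount(pp0)=4>1 -> COPY to pp3. 4 ppages; refcounts: pp0:3 pp1:1 pp2:3 pp3:1

Answer: 4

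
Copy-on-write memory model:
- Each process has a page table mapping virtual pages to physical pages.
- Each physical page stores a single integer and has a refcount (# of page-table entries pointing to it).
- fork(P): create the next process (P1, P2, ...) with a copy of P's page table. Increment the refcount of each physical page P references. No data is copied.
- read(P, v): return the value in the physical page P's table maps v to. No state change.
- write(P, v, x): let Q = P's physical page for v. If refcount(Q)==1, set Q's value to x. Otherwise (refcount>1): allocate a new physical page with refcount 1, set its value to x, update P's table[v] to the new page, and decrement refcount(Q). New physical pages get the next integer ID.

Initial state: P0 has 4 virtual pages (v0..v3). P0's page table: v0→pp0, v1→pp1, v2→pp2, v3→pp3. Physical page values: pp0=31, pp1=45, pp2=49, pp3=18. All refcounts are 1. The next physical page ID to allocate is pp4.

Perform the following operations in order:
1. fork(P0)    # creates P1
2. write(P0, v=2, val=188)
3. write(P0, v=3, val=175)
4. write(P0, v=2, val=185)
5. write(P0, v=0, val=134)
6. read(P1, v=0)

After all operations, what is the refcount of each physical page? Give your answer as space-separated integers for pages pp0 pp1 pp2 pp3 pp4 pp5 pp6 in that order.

Answer: 1 2 1 1 1 1 1

Derivation:
Op 1: fork(P0) -> P1. 4 ppages; refcounts: pp0:2 pp1:2 pp2:2 pp3:2
Op 2: write(P0, v2, 188). refcount(pp2)=2>1 -> COPY to pp4. 5 ppages; refcounts: pp0:2 pp1:2 pp2:1 pp3:2 pp4:1
Op 3: write(P0, v3, 175). refcount(pp3)=2>1 -> COPY to pp5. 6 ppages; refcounts: pp0:2 pp1:2 pp2:1 pp3:1 pp4:1 pp5:1
Op 4: write(P0, v2, 185). refcount(pp4)=1 -> write in place. 6 ppages; refcounts: pp0:2 pp1:2 pp2:1 pp3:1 pp4:1 pp5:1
Op 5: write(P0, v0, 134). refcount(pp0)=2>1 -> COPY to pp6. 7 ppages; refcounts: pp0:1 pp1:2 pp2:1 pp3:1 pp4:1 pp5:1 pp6:1
Op 6: read(P1, v0) -> 31. No state change.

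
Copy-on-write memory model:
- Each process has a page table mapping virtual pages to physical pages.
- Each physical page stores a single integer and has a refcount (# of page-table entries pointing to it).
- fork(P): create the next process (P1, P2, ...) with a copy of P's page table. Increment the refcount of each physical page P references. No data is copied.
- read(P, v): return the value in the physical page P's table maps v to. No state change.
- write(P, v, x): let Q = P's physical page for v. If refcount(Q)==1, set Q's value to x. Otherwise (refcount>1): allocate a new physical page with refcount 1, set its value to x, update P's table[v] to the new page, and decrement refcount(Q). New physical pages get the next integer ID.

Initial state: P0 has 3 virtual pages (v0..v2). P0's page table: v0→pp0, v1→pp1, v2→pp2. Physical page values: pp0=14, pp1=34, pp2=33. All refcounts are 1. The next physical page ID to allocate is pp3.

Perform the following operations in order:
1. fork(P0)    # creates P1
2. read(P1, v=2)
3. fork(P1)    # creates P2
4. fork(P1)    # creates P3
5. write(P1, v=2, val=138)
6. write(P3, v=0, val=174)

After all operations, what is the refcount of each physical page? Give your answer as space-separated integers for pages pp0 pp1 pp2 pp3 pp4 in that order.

Answer: 3 4 3 1 1

Derivation:
Op 1: fork(P0) -> P1. 3 ppages; refcounts: pp0:2 pp1:2 pp2:2
Op 2: read(P1, v2) -> 33. No state change.
Op 3: fork(P1) -> P2. 3 ppages; refcounts: pp0:3 pp1:3 pp2:3
Op 4: fork(P1) -> P3. 3 ppages; refcounts: pp0:4 pp1:4 pp2:4
Op 5: write(P1, v2, 138). refcount(pp2)=4>1 -> COPY to pp3. 4 ppages; refcounts: pp0:4 pp1:4 pp2:3 pp3:1
Op 6: write(P3, v0, 174). refcount(pp0)=4>1 -> COPY to pp4. 5 ppages; refcounts: pp0:3 pp1:4 pp2:3 pp3:1 pp4:1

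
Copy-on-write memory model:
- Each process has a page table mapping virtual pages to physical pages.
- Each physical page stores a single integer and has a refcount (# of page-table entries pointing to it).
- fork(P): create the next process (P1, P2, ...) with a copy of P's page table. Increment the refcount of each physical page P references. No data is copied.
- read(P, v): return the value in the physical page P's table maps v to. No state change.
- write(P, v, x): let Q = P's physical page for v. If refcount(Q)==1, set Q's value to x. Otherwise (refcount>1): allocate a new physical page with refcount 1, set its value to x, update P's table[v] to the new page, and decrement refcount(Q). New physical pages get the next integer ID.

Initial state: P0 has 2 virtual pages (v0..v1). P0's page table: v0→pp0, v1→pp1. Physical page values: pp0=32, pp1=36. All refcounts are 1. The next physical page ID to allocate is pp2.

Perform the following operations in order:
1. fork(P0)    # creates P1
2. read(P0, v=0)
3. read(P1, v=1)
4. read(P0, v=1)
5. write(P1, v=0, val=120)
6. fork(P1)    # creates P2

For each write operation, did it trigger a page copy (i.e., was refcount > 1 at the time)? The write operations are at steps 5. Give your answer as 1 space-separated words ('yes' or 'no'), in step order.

Op 1: fork(P0) -> P1. 2 ppages; refcounts: pp0:2 pp1:2
Op 2: read(P0, v0) -> 32. No state change.
Op 3: read(P1, v1) -> 36. No state change.
Op 4: read(P0, v1) -> 36. No state change.
Op 5: write(P1, v0, 120). refcount(pp0)=2>1 -> COPY to pp2. 3 ppages; refcounts: pp0:1 pp1:2 pp2:1
Op 6: fork(P1) -> P2. 3 ppages; refcounts: pp0:1 pp1:3 pp2:2

yes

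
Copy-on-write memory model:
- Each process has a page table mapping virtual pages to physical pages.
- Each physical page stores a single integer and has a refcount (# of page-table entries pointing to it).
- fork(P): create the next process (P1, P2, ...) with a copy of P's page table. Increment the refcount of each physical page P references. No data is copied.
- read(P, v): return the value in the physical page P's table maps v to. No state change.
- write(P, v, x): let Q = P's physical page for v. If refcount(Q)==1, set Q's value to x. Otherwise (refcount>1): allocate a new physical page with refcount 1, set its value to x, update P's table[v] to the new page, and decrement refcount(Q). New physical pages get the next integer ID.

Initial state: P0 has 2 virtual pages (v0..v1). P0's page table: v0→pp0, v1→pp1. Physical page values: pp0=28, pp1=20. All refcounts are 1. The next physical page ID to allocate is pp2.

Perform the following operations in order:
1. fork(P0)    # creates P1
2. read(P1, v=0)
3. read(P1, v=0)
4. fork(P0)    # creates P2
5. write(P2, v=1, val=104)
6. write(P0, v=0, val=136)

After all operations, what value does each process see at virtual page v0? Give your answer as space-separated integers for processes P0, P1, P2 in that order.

Answer: 136 28 28

Derivation:
Op 1: fork(P0) -> P1. 2 ppages; refcounts: pp0:2 pp1:2
Op 2: read(P1, v0) -> 28. No state change.
Op 3: read(P1, v0) -> 28. No state change.
Op 4: fork(P0) -> P2. 2 ppages; refcounts: pp0:3 pp1:3
Op 5: write(P2, v1, 104). refcount(pp1)=3>1 -> COPY to pp2. 3 ppages; refcounts: pp0:3 pp1:2 pp2:1
Op 6: write(P0, v0, 136). refcount(pp0)=3>1 -> COPY to pp3. 4 ppages; refcounts: pp0:2 pp1:2 pp2:1 pp3:1
P0: v0 -> pp3 = 136
P1: v0 -> pp0 = 28
P2: v0 -> pp0 = 28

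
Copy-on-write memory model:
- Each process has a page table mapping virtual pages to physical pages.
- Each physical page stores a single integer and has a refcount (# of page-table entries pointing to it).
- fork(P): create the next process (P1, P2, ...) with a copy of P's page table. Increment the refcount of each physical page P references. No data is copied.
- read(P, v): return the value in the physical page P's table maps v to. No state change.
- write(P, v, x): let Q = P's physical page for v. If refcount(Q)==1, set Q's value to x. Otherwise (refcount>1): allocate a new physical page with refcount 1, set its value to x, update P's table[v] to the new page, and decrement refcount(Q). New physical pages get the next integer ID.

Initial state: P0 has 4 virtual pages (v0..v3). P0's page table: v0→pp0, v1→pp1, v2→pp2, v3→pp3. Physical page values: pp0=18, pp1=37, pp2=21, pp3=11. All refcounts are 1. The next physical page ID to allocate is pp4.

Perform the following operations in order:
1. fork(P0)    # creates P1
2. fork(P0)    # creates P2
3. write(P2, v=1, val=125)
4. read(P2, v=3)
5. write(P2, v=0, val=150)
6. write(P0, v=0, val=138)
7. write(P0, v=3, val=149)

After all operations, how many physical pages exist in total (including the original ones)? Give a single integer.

Answer: 8

Derivation:
Op 1: fork(P0) -> P1. 4 ppages; refcounts: pp0:2 pp1:2 pp2:2 pp3:2
Op 2: fork(P0) -> P2. 4 ppages; refcounts: pp0:3 pp1:3 pp2:3 pp3:3
Op 3: write(P2, v1, 125). refcount(pp1)=3>1 -> COPY to pp4. 5 ppages; refcounts: pp0:3 pp1:2 pp2:3 pp3:3 pp4:1
Op 4: read(P2, v3) -> 11. No state change.
Op 5: write(P2, v0, 150). refcount(pp0)=3>1 -> COPY to pp5. 6 ppages; refcounts: pp0:2 pp1:2 pp2:3 pp3:3 pp4:1 pp5:1
Op 6: write(P0, v0, 138). refcount(pp0)=2>1 -> COPY to pp6. 7 ppages; refcounts: pp0:1 pp1:2 pp2:3 pp3:3 pp4:1 pp5:1 pp6:1
Op 7: write(P0, v3, 149). refcount(pp3)=3>1 -> COPY to pp7. 8 ppages; refcounts: pp0:1 pp1:2 pp2:3 pp3:2 pp4:1 pp5:1 pp6:1 pp7:1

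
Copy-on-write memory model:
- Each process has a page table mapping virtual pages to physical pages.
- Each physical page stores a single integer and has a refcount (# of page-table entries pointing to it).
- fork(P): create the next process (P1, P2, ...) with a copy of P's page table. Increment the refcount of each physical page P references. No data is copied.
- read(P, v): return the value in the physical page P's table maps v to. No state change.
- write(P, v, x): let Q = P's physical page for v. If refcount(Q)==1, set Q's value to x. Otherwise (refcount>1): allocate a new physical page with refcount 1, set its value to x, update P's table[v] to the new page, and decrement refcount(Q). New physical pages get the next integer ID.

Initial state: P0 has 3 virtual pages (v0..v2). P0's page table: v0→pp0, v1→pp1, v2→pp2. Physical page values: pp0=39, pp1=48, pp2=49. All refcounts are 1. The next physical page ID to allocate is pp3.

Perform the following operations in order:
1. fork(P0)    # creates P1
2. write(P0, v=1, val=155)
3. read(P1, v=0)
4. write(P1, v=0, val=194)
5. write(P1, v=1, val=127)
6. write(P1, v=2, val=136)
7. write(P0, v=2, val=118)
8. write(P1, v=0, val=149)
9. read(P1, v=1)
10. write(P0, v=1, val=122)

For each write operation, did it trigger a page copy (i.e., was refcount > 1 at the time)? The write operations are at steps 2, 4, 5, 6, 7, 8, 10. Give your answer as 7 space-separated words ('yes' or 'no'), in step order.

Op 1: fork(P0) -> P1. 3 ppages; refcounts: pp0:2 pp1:2 pp2:2
Op 2: write(P0, v1, 155). refcount(pp1)=2>1 -> COPY to pp3. 4 ppages; refcounts: pp0:2 pp1:1 pp2:2 pp3:1
Op 3: read(P1, v0) -> 39. No state change.
Op 4: write(P1, v0, 194). refcount(pp0)=2>1 -> COPY to pp4. 5 ppages; refcounts: pp0:1 pp1:1 pp2:2 pp3:1 pp4:1
Op 5: write(P1, v1, 127). refcount(pp1)=1 -> write in place. 5 ppages; refcounts: pp0:1 pp1:1 pp2:2 pp3:1 pp4:1
Op 6: write(P1, v2, 136). refcount(pp2)=2>1 -> COPY to pp5. 6 ppages; refcounts: pp0:1 pp1:1 pp2:1 pp3:1 pp4:1 pp5:1
Op 7: write(P0, v2, 118). refcount(pp2)=1 -> write in place. 6 ppages; refcounts: pp0:1 pp1:1 pp2:1 pp3:1 pp4:1 pp5:1
Op 8: write(P1, v0, 149). refcount(pp4)=1 -> write in place. 6 ppages; refcounts: pp0:1 pp1:1 pp2:1 pp3:1 pp4:1 pp5:1
Op 9: read(P1, v1) -> 127. No state change.
Op 10: write(P0, v1, 122). refcount(pp3)=1 -> write in place. 6 ppages; refcounts: pp0:1 pp1:1 pp2:1 pp3:1 pp4:1 pp5:1

yes yes no yes no no no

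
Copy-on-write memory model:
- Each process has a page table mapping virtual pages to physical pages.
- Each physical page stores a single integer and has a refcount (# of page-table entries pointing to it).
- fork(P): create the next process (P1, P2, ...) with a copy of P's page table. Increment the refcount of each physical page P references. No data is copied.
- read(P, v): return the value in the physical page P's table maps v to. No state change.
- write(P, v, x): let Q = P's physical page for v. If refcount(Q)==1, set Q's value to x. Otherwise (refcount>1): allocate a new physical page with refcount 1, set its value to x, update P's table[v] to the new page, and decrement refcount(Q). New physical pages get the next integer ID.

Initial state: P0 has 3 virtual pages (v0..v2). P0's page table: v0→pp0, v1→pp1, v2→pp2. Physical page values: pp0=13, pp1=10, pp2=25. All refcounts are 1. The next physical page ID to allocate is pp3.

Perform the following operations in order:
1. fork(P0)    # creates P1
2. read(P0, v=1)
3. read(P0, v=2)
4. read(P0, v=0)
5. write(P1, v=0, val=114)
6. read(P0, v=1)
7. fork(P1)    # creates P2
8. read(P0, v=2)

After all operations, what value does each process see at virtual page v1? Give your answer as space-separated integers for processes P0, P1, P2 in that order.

Answer: 10 10 10

Derivation:
Op 1: fork(P0) -> P1. 3 ppages; refcounts: pp0:2 pp1:2 pp2:2
Op 2: read(P0, v1) -> 10. No state change.
Op 3: read(P0, v2) -> 25. No state change.
Op 4: read(P0, v0) -> 13. No state change.
Op 5: write(P1, v0, 114). refcount(pp0)=2>1 -> COPY to pp3. 4 ppages; refcounts: pp0:1 pp1:2 pp2:2 pp3:1
Op 6: read(P0, v1) -> 10. No state change.
Op 7: fork(P1) -> P2. 4 ppages; refcounts: pp0:1 pp1:3 pp2:3 pp3:2
Op 8: read(P0, v2) -> 25. No state change.
P0: v1 -> pp1 = 10
P1: v1 -> pp1 = 10
P2: v1 -> pp1 = 10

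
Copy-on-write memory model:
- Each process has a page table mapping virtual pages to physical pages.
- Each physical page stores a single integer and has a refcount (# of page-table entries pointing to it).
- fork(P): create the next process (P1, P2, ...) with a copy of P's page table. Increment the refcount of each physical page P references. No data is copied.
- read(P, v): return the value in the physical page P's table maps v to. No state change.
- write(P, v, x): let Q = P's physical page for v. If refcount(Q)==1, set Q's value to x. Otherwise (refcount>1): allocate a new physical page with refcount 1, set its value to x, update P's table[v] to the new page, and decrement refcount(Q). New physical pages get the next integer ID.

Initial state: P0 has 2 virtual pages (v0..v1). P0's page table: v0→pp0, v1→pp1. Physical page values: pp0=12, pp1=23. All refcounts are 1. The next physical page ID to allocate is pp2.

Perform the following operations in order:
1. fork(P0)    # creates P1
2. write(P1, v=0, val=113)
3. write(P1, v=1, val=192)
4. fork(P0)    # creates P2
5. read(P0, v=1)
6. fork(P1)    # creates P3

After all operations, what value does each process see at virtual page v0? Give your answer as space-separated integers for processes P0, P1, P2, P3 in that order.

Op 1: fork(P0) -> P1. 2 ppages; refcounts: pp0:2 pp1:2
Op 2: write(P1, v0, 113). refcount(pp0)=2>1 -> COPY to pp2. 3 ppages; refcounts: pp0:1 pp1:2 pp2:1
Op 3: write(P1, v1, 192). refcount(pp1)=2>1 -> COPY to pp3. 4 ppages; refcounts: pp0:1 pp1:1 pp2:1 pp3:1
Op 4: fork(P0) -> P2. 4 ppages; refcounts: pp0:2 pp1:2 pp2:1 pp3:1
Op 5: read(P0, v1) -> 23. No state change.
Op 6: fork(P1) -> P3. 4 ppages; refcounts: pp0:2 pp1:2 pp2:2 pp3:2
P0: v0 -> pp0 = 12
P1: v0 -> pp2 = 113
P2: v0 -> pp0 = 12
P3: v0 -> pp2 = 113

Answer: 12 113 12 113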